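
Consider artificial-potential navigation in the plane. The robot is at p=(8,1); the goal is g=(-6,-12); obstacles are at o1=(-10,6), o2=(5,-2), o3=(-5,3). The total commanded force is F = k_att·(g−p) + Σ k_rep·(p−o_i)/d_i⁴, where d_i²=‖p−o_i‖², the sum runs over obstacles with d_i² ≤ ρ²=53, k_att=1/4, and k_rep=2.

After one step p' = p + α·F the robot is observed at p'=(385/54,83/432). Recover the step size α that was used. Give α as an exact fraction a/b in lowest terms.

F_att = 1/4·(g−p) = 1/4·(-14,-13) = (-3.5000,-3.2500)
o1: d²=349 > ρ²=53 → inactive
o2: d²=18 ≤ ρ²=53; F_rep = 2·(3,3)/18² = (0.0185,0.0185)
o3: d²=173 > ρ²=53 → inactive
F = F_att + ΣF_rep = (-3.4815,-3.2315)
Δp = p'−p = (-0.8704,-0.8079); α = Δx/Fx = (-47/54) / (-94/27) = 1/4
check: Δy/Fy = (-349/432) / (-349/108) = 1/4 ✓

α = 1/4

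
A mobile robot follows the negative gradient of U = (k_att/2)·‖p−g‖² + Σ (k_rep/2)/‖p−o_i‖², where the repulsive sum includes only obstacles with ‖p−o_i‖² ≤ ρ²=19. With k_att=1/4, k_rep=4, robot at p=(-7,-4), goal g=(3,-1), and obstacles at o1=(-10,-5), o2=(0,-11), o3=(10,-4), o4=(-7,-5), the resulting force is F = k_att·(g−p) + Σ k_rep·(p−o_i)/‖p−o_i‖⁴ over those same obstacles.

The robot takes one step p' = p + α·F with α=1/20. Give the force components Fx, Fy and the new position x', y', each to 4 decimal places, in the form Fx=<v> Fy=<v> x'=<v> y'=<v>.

Fx=2.6200 Fy=4.7900 x'=-6.8690 y'=-3.7605

F_att = 1/4·(g−p) = 1/4·(10,3) = (2.5000,0.7500)
o1: d²=10 ≤ ρ²=19; F_rep = 4·(3,1)/10² = (0.1200,0.0400)
o2: d²=98 > ρ²=19 → inactive
o3: d²=289 > ρ²=19 → inactive
o4: d²=1 ≤ ρ²=19; F_rep = 4·(0,1)/1² = (0.0000,4.0000)
F = F_att + ΣF_rep = (2.6200,4.7900)
p' = p + 1/20·F = (-6.8690,-3.7605)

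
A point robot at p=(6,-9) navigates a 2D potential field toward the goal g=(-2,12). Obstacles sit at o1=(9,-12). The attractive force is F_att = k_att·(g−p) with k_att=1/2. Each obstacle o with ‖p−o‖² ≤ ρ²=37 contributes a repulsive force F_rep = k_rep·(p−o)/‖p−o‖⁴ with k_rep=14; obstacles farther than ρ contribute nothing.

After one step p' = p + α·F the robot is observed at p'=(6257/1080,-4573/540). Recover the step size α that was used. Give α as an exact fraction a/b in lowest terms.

F_att = 1/2·(g−p) = 1/2·(-8,21) = (-4.0000,10.5000)
o1: d²=18 ≤ ρ²=37; F_rep = 14·(-3,3)/18² = (-0.1296,0.1296)
F = F_att + ΣF_rep = (-4.1296,10.6296)
Δp = p'−p = (-0.2065,0.5315); α = Δx/Fx = (-223/1080) / (-223/54) = 1/20
check: Δy/Fy = (287/540) / (287/27) = 1/20 ✓

α = 1/20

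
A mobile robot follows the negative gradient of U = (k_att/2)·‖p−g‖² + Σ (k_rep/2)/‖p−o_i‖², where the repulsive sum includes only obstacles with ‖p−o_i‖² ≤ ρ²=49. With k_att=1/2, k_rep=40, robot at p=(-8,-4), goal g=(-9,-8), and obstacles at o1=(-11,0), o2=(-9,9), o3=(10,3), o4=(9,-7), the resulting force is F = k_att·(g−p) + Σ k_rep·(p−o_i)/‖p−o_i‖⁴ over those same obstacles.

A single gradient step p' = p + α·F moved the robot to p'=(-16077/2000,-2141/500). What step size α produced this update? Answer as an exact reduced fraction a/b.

F_att = 1/2·(g−p) = 1/2·(-1,-4) = (-0.5000,-2.0000)
o1: d²=25 ≤ ρ²=49; F_rep = 40·(3,-4)/25² = (0.1920,-0.2560)
o2: d²=170 > ρ²=49 → inactive
o3: d²=373 > ρ²=49 → inactive
o4: d²=298 > ρ²=49 → inactive
F = F_att + ΣF_rep = (-0.3080,-2.2560)
Δp = p'−p = (-0.0385,-0.2820); α = Δx/Fx = (-77/2000) / (-77/250) = 1/8
check: Δy/Fy = (-141/500) / (-282/125) = 1/8 ✓

α = 1/8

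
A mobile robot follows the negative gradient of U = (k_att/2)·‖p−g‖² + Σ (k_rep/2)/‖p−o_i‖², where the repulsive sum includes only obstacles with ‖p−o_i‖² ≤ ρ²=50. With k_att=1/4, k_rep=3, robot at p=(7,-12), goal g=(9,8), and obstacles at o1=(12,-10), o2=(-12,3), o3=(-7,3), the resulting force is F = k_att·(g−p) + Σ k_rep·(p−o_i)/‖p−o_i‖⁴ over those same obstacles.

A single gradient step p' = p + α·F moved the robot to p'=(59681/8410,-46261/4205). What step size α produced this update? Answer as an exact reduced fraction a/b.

α = 1/5

F_att = 1/4·(g−p) = 1/4·(2,20) = (0.5000,5.0000)
o1: d²=29 ≤ ρ²=50; F_rep = 3·(-5,-2)/29² = (-0.0178,-0.0071)
o2: d²=586 > ρ²=50 → inactive
o3: d²=421 > ρ²=50 → inactive
F = F_att + ΣF_rep = (0.4822,4.9929)
Δp = p'−p = (0.0964,0.9986); α = Δx/Fx = (811/8410) / (811/1682) = 1/5
check: Δy/Fy = (4199/4205) / (4199/841) = 1/5 ✓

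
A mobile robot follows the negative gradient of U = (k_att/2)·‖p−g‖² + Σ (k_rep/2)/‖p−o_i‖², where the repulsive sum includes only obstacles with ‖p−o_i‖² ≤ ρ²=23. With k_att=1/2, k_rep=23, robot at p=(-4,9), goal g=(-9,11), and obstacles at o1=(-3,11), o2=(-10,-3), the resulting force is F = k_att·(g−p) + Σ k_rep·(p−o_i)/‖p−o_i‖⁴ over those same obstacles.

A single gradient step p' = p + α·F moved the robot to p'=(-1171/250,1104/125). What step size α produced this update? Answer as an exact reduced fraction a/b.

F_att = 1/2·(g−p) = 1/2·(-5,2) = (-2.5000,1.0000)
o1: d²=5 ≤ ρ²=23; F_rep = 23·(-1,-2)/5² = (-0.9200,-1.8400)
o2: d²=180 > ρ²=23 → inactive
F = F_att + ΣF_rep = (-3.4200,-0.8400)
Δp = p'−p = (-0.6840,-0.1680); α = Δx/Fx = (-171/250) / (-171/50) = 1/5
check: Δy/Fy = (-21/125) / (-21/25) = 1/5 ✓

α = 1/5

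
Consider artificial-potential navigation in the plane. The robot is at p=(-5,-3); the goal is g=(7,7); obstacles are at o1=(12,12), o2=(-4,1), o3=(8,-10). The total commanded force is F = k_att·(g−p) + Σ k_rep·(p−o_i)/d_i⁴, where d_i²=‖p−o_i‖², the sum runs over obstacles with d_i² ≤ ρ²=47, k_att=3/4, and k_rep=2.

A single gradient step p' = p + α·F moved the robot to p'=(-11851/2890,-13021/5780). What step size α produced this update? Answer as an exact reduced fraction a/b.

α = 1/10

F_att = 3/4·(g−p) = 3/4·(12,10) = (9.0000,7.5000)
o1: d²=514 > ρ²=47 → inactive
o2: d²=17 ≤ ρ²=47; F_rep = 2·(-1,-4)/17² = (-0.0069,-0.0277)
o3: d²=218 > ρ²=47 → inactive
F = F_att + ΣF_rep = (8.9931,7.4723)
Δp = p'−p = (0.8993,0.7472); α = Δx/Fx = (2599/2890) / (2599/289) = 1/10
check: Δy/Fy = (4319/5780) / (4319/578) = 1/10 ✓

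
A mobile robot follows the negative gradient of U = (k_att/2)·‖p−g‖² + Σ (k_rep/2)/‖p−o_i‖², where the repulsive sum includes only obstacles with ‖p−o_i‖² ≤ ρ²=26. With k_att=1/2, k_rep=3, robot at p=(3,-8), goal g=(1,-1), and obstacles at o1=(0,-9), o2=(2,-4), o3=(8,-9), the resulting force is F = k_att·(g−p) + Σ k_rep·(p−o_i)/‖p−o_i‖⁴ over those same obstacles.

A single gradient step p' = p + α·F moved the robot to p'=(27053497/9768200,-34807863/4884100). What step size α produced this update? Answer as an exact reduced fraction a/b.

F_att = 1/2·(g−p) = 1/2·(-2,7) = (-1.0000,3.5000)
o1: d²=10 ≤ ρ²=26; F_rep = 3·(3,1)/10² = (0.0900,0.0300)
o2: d²=17 ≤ ρ²=26; F_rep = 3·(1,-4)/17² = (0.0104,-0.0415)
o3: d²=26 ≤ ρ²=26; F_rep = 3·(-5,1)/26² = (-0.0222,0.0044)
F = F_att + ΣF_rep = (-0.9218,3.4929)
Δp = p'−p = (-0.2305,0.8732); α = Δx/Fx = (-2251103/9768200) / (-2251103/2442050) = 1/4
check: Δy/Fy = (4264937/4884100) / (4264937/1221025) = 1/4 ✓

α = 1/4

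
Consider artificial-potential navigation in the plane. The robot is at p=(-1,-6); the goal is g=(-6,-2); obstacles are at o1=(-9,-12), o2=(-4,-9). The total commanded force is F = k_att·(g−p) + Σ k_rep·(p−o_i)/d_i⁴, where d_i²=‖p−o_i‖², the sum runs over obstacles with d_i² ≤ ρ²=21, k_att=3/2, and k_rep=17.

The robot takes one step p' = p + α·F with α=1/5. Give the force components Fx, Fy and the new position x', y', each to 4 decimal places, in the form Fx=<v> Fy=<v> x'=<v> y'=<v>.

F_att = 3/2·(g−p) = 3/2·(-5,4) = (-7.5000,6.0000)
o1: d²=100 > ρ²=21 → inactive
o2: d²=18 ≤ ρ²=21; F_rep = 17·(3,3)/18² = (0.1574,0.1574)
F = F_att + ΣF_rep = (-7.3426,6.1574)
p' = p + 1/5·F = (-2.4685,-4.7685)

Fx=-7.3426 Fy=6.1574 x'=-2.4685 y'=-4.7685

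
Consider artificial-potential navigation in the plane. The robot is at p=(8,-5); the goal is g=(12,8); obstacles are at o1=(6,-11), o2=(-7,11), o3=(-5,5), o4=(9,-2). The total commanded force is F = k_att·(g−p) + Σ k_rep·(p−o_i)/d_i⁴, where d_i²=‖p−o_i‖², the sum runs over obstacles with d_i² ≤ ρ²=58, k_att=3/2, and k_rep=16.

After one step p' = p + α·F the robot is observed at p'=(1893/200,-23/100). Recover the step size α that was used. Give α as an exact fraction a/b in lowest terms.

α = 1/4

F_att = 3/2·(g−p) = 3/2·(4,13) = (6.0000,19.5000)
o1: d²=40 ≤ ρ²=58; F_rep = 16·(2,6)/40² = (0.0200,0.0600)
o2: d²=481 > ρ²=58 → inactive
o3: d²=269 > ρ²=58 → inactive
o4: d²=10 ≤ ρ²=58; F_rep = 16·(-1,-3)/10² = (-0.1600,-0.4800)
F = F_att + ΣF_rep = (5.8600,19.0800)
Δp = p'−p = (1.4650,4.7700); α = Δx/Fx = (293/200) / (293/50) = 1/4
check: Δy/Fy = (477/100) / (477/25) = 1/4 ✓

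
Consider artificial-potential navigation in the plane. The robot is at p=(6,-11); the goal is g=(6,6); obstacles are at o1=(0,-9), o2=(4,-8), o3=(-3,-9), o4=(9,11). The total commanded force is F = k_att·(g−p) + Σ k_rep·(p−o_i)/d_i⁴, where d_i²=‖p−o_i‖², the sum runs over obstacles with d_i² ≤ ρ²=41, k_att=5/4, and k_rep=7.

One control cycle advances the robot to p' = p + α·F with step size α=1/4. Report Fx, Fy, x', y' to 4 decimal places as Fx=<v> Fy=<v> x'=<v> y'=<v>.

F_att = 5/4·(g−p) = 5/4·(0,17) = (0.0000,21.2500)
o1: d²=40 ≤ ρ²=41; F_rep = 7·(6,-2)/40² = (0.0262,-0.0088)
o2: d²=13 ≤ ρ²=41; F_rep = 7·(2,-3)/13² = (0.0828,-0.1243)
o3: d²=85 > ρ²=41 → inactive
o4: d²=493 > ρ²=41 → inactive
F = F_att + ΣF_rep = (0.1091,21.1170)
p' = p + 1/4·F = (6.0273,-5.7208)

Fx=0.1091 Fy=21.1170 x'=6.0273 y'=-5.7208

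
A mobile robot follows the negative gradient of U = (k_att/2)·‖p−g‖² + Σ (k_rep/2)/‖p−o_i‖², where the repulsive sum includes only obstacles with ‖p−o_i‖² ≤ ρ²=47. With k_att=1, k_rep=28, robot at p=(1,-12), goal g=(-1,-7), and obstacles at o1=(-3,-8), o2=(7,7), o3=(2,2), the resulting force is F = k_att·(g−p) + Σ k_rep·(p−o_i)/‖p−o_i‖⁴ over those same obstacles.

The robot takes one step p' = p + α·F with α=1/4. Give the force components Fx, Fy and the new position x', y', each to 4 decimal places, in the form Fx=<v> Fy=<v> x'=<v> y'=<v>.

F_att = 1·(g−p) = 1·(-2,5) = (-2.0000,5.0000)
o1: d²=32 ≤ ρ²=47; F_rep = 28·(4,-4)/32² = (0.1094,-0.1094)
o2: d²=397 > ρ²=47 → inactive
o3: d²=197 > ρ²=47 → inactive
F = F_att + ΣF_rep = (-1.8906,4.8906)
p' = p + 1/4·F = (0.5273,-10.7773)

Fx=-1.8906 Fy=4.8906 x'=0.5273 y'=-10.7773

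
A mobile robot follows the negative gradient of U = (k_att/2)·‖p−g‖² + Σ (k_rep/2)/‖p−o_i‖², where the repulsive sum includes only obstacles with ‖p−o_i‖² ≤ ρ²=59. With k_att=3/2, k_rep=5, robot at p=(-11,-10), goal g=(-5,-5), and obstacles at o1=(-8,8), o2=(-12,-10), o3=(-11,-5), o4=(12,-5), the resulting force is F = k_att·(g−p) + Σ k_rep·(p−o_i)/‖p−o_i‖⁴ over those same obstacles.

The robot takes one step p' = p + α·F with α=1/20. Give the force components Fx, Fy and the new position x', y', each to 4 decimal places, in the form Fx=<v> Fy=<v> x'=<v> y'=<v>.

F_att = 3/2·(g−p) = 3/2·(6,5) = (9.0000,7.5000)
o1: d²=333 > ρ²=59 → inactive
o2: d²=1 ≤ ρ²=59; F_rep = 5·(1,0)/1² = (5.0000,0.0000)
o3: d²=25 ≤ ρ²=59; F_rep = 5·(0,-5)/25² = (0.0000,-0.0400)
o4: d²=554 > ρ²=59 → inactive
F = F_att + ΣF_rep = (14.0000,7.4600)
p' = p + 1/20·F = (-10.3000,-9.6270)

Fx=14.0000 Fy=7.4600 x'=-10.3000 y'=-9.6270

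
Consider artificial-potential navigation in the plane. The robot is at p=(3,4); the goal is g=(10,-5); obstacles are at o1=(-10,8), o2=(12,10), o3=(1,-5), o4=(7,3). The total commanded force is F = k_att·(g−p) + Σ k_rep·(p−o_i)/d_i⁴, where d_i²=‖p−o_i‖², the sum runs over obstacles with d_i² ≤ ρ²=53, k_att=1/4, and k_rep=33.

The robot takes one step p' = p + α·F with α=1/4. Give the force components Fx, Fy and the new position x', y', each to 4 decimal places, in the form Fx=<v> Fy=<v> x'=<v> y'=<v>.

F_att = 1/4·(g−p) = 1/4·(7,-9) = (1.7500,-2.2500)
o1: d²=185 > ρ²=53 → inactive
o2: d²=117 > ρ²=53 → inactive
o3: d²=85 > ρ²=53 → inactive
o4: d²=17 ≤ ρ²=53; F_rep = 33·(-4,1)/17² = (-0.4567,0.1142)
F = F_att + ΣF_rep = (1.2933,-2.1358)
p' = p + 1/4·F = (3.3233,3.4660)

Fx=1.2933 Fy=-2.1358 x'=3.3233 y'=3.4660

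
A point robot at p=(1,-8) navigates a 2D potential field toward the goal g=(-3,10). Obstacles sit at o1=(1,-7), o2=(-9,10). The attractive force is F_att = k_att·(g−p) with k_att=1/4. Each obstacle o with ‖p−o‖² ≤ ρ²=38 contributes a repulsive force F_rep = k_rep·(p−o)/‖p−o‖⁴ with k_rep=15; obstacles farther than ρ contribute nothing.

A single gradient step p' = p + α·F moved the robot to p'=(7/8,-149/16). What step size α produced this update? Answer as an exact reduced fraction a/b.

α = 1/8

F_att = 1/4·(g−p) = 1/4·(-4,18) = (-1.0000,4.5000)
o1: d²=1 ≤ ρ²=38; F_rep = 15·(0,-1)/1² = (0.0000,-15.0000)
o2: d²=424 > ρ²=38 → inactive
F = F_att + ΣF_rep = (-1.0000,-10.5000)
Δp = p'−p = (-0.1250,-1.3125); α = Δx/Fx = (-1/8) / (-1) = 1/8
check: Δy/Fy = (-21/16) / (-21/2) = 1/8 ✓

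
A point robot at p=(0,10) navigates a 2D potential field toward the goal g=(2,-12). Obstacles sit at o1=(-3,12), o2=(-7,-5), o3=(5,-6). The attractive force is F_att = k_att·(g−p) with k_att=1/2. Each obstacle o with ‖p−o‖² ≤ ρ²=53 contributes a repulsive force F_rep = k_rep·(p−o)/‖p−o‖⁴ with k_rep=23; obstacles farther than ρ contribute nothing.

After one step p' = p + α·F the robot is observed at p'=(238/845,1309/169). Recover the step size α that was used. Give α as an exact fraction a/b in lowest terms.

α = 1/5

F_att = 1/2·(g−p) = 1/2·(2,-22) = (1.0000,-11.0000)
o1: d²=13 ≤ ρ²=53; F_rep = 23·(3,-2)/13² = (0.4083,-0.2722)
o2: d²=274 > ρ²=53 → inactive
o3: d²=281 > ρ²=53 → inactive
F = F_att + ΣF_rep = (1.4083,-11.2722)
Δp = p'−p = (0.2817,-2.2544); α = Δx/Fx = (238/845) / (238/169) = 1/5
check: Δy/Fy = (-381/169) / (-1905/169) = 1/5 ✓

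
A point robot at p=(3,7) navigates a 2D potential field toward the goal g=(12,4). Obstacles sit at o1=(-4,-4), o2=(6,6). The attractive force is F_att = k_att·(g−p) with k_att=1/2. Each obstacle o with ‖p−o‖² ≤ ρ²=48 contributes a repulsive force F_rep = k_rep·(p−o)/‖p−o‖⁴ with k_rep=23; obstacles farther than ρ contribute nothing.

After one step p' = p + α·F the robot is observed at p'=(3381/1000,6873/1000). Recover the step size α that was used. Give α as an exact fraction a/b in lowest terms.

α = 1/10

F_att = 1/2·(g−p) = 1/2·(9,-3) = (4.5000,-1.5000)
o1: d²=170 > ρ²=48 → inactive
o2: d²=10 ≤ ρ²=48; F_rep = 23·(-3,1)/10² = (-0.6900,0.2300)
F = F_att + ΣF_rep = (3.8100,-1.2700)
Δp = p'−p = (0.3810,-0.1270); α = Δx/Fx = (381/1000) / (381/100) = 1/10
check: Δy/Fy = (-127/1000) / (-127/100) = 1/10 ✓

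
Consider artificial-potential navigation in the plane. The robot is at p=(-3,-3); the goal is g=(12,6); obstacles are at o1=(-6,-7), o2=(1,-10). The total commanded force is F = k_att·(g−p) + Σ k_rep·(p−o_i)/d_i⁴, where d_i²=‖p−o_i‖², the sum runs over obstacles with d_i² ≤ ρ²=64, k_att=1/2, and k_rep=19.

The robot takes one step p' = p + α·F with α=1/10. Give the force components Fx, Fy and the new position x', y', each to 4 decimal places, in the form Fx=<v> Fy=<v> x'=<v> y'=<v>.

F_att = 1/2·(g−p) = 1/2·(15,9) = (7.5000,4.5000)
o1: d²=25 ≤ ρ²=64; F_rep = 19·(3,4)/25² = (0.0912,0.1216)
o2: d²=65 > ρ²=64 → inactive
F = F_att + ΣF_rep = (7.5912,4.6216)
p' = p + 1/10·F = (-2.2409,-2.5378)

Fx=7.5912 Fy=4.6216 x'=-2.2409 y'=-2.5378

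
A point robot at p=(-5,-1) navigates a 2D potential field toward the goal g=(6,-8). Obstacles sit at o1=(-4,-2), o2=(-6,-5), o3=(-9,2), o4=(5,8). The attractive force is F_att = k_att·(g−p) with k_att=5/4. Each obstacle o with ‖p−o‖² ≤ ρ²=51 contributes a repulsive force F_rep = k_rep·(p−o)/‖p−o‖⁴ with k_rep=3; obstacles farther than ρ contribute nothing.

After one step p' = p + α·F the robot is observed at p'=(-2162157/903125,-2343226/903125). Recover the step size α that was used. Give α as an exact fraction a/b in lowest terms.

α = 1/5

F_att = 5/4·(g−p) = 5/4·(11,-7) = (13.7500,-8.7500)
o1: d²=2 ≤ ρ²=51; F_rep = 3·(-1,1)/2² = (-0.7500,0.7500)
o2: d²=17 ≤ ρ²=51; F_rep = 3·(1,4)/17² = (0.0104,0.0415)
o3: d²=25 ≤ ρ²=51; F_rep = 3·(4,-3)/25² = (0.0192,-0.0144)
o4: d²=181 > ρ²=51 → inactive
F = F_att + ΣF_rep = (13.0296,-7.9729)
Δp = p'−p = (2.6059,-1.5946); α = Δx/Fx = (2353468/903125) / (2353468/180625) = 1/5
check: Δy/Fy = (-1440101/903125) / (-1440101/180625) = 1/5 ✓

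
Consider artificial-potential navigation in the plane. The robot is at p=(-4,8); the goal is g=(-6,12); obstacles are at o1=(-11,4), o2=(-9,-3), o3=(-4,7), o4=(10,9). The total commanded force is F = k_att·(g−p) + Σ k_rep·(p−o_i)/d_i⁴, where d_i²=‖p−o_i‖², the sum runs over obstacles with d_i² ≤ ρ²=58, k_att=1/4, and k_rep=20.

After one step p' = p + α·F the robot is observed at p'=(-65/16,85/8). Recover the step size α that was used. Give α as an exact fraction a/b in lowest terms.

α = 1/8

F_att = 1/4·(g−p) = 1/4·(-2,4) = (-0.5000,1.0000)
o1: d²=65 > ρ²=58 → inactive
o2: d²=146 > ρ²=58 → inactive
o3: d²=1 ≤ ρ²=58; F_rep = 20·(0,1)/1² = (0.0000,20.0000)
o4: d²=197 > ρ²=58 → inactive
F = F_att + ΣF_rep = (-0.5000,21.0000)
Δp = p'−p = (-0.0625,2.6250); α = Δx/Fx = (-1/16) / (-1/2) = 1/8
check: Δy/Fy = (21/8) / (21) = 1/8 ✓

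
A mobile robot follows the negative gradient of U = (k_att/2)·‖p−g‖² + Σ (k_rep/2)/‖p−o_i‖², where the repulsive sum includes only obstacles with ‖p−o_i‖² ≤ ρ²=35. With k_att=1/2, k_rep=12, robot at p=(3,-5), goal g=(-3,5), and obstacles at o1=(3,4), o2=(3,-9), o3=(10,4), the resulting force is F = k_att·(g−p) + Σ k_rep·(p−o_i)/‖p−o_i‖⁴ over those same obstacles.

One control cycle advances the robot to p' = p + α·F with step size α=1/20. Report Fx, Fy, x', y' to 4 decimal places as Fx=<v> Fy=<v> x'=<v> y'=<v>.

F_att = 1/2·(g−p) = 1/2·(-6,10) = (-3.0000,5.0000)
o1: d²=81 > ρ²=35 → inactive
o2: d²=16 ≤ ρ²=35; F_rep = 12·(0,4)/16² = (0.0000,0.1875)
o3: d²=130 > ρ²=35 → inactive
F = F_att + ΣF_rep = (-3.0000,5.1875)
p' = p + 1/20·F = (2.8500,-4.7406)

Fx=-3.0000 Fy=5.1875 x'=2.8500 y'=-4.7406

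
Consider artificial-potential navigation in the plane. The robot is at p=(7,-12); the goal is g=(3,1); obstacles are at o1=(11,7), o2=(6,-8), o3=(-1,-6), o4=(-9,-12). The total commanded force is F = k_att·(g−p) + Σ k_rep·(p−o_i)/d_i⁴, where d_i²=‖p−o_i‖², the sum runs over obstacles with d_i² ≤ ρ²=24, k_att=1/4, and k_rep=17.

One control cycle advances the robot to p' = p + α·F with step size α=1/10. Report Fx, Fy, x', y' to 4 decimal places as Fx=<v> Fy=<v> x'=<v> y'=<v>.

F_att = 1/4·(g−p) = 1/4·(-4,13) = (-1.0000,3.2500)
o1: d²=377 > ρ²=24 → inactive
o2: d²=17 ≤ ρ²=24; F_rep = 17·(1,-4)/17² = (0.0588,-0.2353)
o3: d²=100 > ρ²=24 → inactive
o4: d²=256 > ρ²=24 → inactive
F = F_att + ΣF_rep = (-0.9412,3.0147)
p' = p + 1/10·F = (6.9059,-11.6985)

Fx=-0.9412 Fy=3.0147 x'=6.9059 y'=-11.6985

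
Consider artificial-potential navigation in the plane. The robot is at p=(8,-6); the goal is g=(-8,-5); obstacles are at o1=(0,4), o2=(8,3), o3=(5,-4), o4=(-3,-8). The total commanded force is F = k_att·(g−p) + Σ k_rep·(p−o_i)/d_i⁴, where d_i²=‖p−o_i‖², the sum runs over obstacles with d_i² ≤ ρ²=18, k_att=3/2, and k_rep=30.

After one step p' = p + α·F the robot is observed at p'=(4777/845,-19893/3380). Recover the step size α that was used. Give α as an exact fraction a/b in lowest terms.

F_att = 3/2·(g−p) = 3/2·(-16,1) = (-24.0000,1.5000)
o1: d²=164 > ρ²=18 → inactive
o2: d²=81 > ρ²=18 → inactive
o3: d²=13 ≤ ρ²=18; F_rep = 30·(3,-2)/13² = (0.5325,-0.3550)
o4: d²=125 > ρ²=18 → inactive
F = F_att + ΣF_rep = (-23.4675,1.1450)
Δp = p'−p = (-2.3467,0.1145); α = Δx/Fx = (-1983/845) / (-3966/169) = 1/10
check: Δy/Fy = (387/3380) / (387/338) = 1/10 ✓

α = 1/10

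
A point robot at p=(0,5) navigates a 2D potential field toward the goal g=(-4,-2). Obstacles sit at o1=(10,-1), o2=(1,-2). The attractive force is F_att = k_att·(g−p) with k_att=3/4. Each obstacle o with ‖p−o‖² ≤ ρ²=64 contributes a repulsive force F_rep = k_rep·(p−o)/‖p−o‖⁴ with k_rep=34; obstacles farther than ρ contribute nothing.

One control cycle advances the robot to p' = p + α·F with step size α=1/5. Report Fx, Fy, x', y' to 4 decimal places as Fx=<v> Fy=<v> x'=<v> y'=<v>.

Fx=-3.0136 Fy=-5.1548 x'=-0.6027 y'=3.9690

F_att = 3/4·(g−p) = 3/4·(-4,-7) = (-3.0000,-5.2500)
o1: d²=136 > ρ²=64 → inactive
o2: d²=50 ≤ ρ²=64; F_rep = 34·(-1,7)/50² = (-0.0136,0.0952)
F = F_att + ΣF_rep = (-3.0136,-5.1548)
p' = p + 1/5·F = (-0.6027,3.9690)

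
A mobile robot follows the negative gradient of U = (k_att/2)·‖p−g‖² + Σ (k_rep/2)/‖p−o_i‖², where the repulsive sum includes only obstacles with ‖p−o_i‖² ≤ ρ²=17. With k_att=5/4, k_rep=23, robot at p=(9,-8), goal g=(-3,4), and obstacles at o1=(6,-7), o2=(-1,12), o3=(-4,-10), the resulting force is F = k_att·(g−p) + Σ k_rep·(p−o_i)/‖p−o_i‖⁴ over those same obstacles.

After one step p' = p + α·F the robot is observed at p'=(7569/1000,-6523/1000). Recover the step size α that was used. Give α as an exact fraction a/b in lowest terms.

F_att = 5/4·(g−p) = 5/4·(-12,12) = (-15.0000,15.0000)
o1: d²=10 ≤ ρ²=17; F_rep = 23·(3,-1)/10² = (0.6900,-0.2300)
o2: d²=500 > ρ²=17 → inactive
o3: d²=173 > ρ²=17 → inactive
F = F_att + ΣF_rep = (-14.3100,14.7700)
Δp = p'−p = (-1.4310,1.4770); α = Δx/Fx = (-1431/1000) / (-1431/100) = 1/10
check: Δy/Fy = (1477/1000) / (1477/100) = 1/10 ✓

α = 1/10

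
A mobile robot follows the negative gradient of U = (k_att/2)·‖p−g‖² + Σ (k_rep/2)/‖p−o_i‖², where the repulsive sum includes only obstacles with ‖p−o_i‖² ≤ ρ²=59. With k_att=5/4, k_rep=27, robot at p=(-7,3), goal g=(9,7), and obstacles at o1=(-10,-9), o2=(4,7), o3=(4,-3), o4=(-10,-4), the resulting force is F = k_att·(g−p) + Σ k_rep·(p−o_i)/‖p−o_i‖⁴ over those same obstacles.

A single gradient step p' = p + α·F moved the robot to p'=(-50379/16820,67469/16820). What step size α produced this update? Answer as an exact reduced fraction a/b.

α = 1/5

F_att = 5/4·(g−p) = 5/4·(16,4) = (20.0000,5.0000)
o1: d²=153 > ρ²=59 → inactive
o2: d²=137 > ρ²=59 → inactive
o3: d²=157 > ρ²=59 → inactive
o4: d²=58 ≤ ρ²=59; F_rep = 27·(3,7)/58² = (0.0241,0.0562)
F = F_att + ΣF_rep = (20.0241,5.0562)
Δp = p'−p = (4.0048,1.0112); α = Δx/Fx = (67361/16820) / (67361/3364) = 1/5
check: Δy/Fy = (17009/16820) / (17009/3364) = 1/5 ✓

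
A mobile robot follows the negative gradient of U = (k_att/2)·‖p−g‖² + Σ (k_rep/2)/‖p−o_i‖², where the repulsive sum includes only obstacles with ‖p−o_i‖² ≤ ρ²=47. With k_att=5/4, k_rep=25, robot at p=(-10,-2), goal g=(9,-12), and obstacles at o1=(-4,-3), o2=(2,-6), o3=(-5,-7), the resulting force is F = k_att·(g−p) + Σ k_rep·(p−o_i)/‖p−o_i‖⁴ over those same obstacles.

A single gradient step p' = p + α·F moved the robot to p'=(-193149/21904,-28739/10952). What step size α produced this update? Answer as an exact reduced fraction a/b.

α = 1/20

F_att = 5/4·(g−p) = 5/4·(19,-10) = (23.7500,-12.5000)
o1: d²=37 ≤ ρ²=47; F_rep = 25·(-6,1)/37² = (-0.1096,0.0183)
o2: d²=160 > ρ²=47 → inactive
o3: d²=50 > ρ²=47 → inactive
F = F_att + ΣF_rep = (23.6404,-12.4817)
Δp = p'−p = (1.1820,-0.6241); α = Δx/Fx = (25891/21904) / (129455/5476) = 1/20
check: Δy/Fy = (-6835/10952) / (-34175/2738) = 1/20 ✓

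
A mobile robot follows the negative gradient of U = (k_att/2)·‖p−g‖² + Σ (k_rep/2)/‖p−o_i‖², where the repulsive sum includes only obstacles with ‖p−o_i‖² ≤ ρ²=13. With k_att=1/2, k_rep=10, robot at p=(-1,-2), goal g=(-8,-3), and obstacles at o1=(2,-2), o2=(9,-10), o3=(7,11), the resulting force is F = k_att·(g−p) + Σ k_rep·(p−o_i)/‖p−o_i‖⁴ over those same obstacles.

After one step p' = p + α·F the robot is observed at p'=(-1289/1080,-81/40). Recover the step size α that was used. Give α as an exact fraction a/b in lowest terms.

α = 1/20

F_att = 1/2·(g−p) = 1/2·(-7,-1) = (-3.5000,-0.5000)
o1: d²=9 ≤ ρ²=13; F_rep = 10·(-3,0)/9² = (-0.3704,0.0000)
o2: d²=164 > ρ²=13 → inactive
o3: d²=233 > ρ²=13 → inactive
F = F_att + ΣF_rep = (-3.8704,-0.5000)
Δp = p'−p = (-0.1935,-0.0250); α = Δx/Fx = (-209/1080) / (-209/54) = 1/20
check: Δy/Fy = (-1/40) / (-1/2) = 1/20 ✓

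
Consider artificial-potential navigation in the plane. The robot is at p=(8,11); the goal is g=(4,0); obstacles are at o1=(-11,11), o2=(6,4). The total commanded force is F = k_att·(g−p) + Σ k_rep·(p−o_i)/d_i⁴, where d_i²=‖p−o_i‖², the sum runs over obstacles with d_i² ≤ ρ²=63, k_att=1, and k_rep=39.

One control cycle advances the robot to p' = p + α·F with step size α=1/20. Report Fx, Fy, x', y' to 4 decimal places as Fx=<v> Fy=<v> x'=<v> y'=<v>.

Fx=-3.9722 Fy=-10.9028 x'=7.8014 y'=10.4549

F_att = 1·(g−p) = 1·(-4,-11) = (-4.0000,-11.0000)
o1: d²=361 > ρ²=63 → inactive
o2: d²=53 ≤ ρ²=63; F_rep = 39·(2,7)/53² = (0.0278,0.0972)
F = F_att + ΣF_rep = (-3.9722,-10.9028)
p' = p + 1/20·F = (7.8014,10.4549)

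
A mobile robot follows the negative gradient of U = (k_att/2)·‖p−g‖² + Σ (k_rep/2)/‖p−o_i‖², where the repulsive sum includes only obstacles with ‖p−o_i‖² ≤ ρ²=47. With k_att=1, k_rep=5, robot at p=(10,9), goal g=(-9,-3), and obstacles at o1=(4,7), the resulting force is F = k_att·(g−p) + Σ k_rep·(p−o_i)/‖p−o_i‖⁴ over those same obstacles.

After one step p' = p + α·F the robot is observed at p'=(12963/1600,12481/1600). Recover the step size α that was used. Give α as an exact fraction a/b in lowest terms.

F_att = 1·(g−p) = 1·(-19,-12) = (-19.0000,-12.0000)
o1: d²=40 ≤ ρ²=47; F_rep = 5·(6,2)/40² = (0.0187,0.0063)
F = F_att + ΣF_rep = (-18.9812,-11.9938)
Δp = p'−p = (-1.8981,-1.1994); α = Δx/Fx = (-3037/1600) / (-3037/160) = 1/10
check: Δy/Fy = (-1919/1600) / (-1919/160) = 1/10 ✓

α = 1/10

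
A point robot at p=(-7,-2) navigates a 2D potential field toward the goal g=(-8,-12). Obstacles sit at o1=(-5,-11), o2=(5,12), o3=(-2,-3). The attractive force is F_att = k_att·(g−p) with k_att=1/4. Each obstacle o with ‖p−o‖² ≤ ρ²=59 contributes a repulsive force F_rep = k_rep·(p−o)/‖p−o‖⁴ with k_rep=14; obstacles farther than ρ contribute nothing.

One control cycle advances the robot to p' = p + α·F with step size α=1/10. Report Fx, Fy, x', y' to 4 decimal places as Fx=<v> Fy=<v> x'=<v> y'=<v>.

Fx=-0.3536 Fy=-2.4793 x'=-7.0354 y'=-2.2479

F_att = 1/4·(g−p) = 1/4·(-1,-10) = (-0.2500,-2.5000)
o1: d²=85 > ρ²=59 → inactive
o2: d²=340 > ρ²=59 → inactive
o3: d²=26 ≤ ρ²=59; F_rep = 14·(-5,1)/26² = (-0.1036,0.0207)
F = F_att + ΣF_rep = (-0.3536,-2.4793)
p' = p + 1/10·F = (-7.0354,-2.2479)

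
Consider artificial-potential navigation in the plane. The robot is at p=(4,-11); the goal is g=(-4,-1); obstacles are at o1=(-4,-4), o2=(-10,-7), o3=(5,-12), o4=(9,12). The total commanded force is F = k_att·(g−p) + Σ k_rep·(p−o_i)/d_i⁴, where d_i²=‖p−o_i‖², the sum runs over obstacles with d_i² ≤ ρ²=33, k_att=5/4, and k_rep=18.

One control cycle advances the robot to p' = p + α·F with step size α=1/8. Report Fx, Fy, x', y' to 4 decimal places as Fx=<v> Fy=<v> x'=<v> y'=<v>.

F_att = 5/4·(g−p) = 5/4·(-8,10) = (-10.0000,12.5000)
o1: d²=113 > ρ²=33 → inactive
o2: d²=212 > ρ²=33 → inactive
o3: d²=2 ≤ ρ²=33; F_rep = 18·(-1,1)/2² = (-4.5000,4.5000)
o4: d²=554 > ρ²=33 → inactive
F = F_att + ΣF_rep = (-14.5000,17.0000)
p' = p + 1/8·F = (2.1875,-8.8750)

Fx=-14.5000 Fy=17.0000 x'=2.1875 y'=-8.8750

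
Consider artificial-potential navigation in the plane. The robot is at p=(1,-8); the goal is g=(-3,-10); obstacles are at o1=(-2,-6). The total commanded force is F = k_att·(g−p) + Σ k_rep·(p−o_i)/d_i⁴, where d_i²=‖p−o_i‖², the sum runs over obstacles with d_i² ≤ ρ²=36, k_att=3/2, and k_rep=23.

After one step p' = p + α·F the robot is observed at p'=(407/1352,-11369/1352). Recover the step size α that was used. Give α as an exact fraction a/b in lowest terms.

α = 1/8

F_att = 3/2·(g−p) = 3/2·(-4,-2) = (-6.0000,-3.0000)
o1: d²=13 ≤ ρ²=36; F_rep = 23·(3,-2)/13² = (0.4083,-0.2722)
F = F_att + ΣF_rep = (-5.5917,-3.2722)
Δp = p'−p = (-0.6990,-0.4090); α = Δx/Fx = (-945/1352) / (-945/169) = 1/8
check: Δy/Fy = (-553/1352) / (-553/169) = 1/8 ✓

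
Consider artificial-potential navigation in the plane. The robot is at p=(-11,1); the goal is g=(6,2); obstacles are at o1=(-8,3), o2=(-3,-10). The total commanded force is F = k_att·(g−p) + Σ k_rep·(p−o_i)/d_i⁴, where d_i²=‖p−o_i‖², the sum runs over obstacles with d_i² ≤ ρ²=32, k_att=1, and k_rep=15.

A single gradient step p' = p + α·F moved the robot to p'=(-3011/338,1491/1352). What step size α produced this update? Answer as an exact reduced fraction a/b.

α = 1/8

F_att = 1·(g−p) = 1·(17,1) = (17.0000,1.0000)
o1: d²=13 ≤ ρ²=32; F_rep = 15·(-3,-2)/13² = (-0.2663,-0.1775)
o2: d²=185 > ρ²=32 → inactive
F = F_att + ΣF_rep = (16.7337,0.8225)
Δp = p'−p = (2.0917,0.1028); α = Δx/Fx = (707/338) / (2828/169) = 1/8
check: Δy/Fy = (139/1352) / (139/169) = 1/8 ✓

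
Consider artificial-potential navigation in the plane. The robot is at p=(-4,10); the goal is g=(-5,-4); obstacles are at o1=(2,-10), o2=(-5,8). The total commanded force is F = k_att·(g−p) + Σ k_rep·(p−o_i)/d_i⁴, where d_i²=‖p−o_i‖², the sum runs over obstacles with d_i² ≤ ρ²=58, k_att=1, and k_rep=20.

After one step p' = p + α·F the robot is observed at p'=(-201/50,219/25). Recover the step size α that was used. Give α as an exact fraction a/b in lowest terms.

α = 1/10

F_att = 1·(g−p) = 1·(-1,-14) = (-1.0000,-14.0000)
o1: d²=436 > ρ²=58 → inactive
o2: d²=5 ≤ ρ²=58; F_rep = 20·(1,2)/5² = (0.8000,1.6000)
F = F_att + ΣF_rep = (-0.2000,-12.4000)
Δp = p'−p = (-0.0200,-1.2400); α = Δx/Fx = (-1/50) / (-1/5) = 1/10
check: Δy/Fy = (-31/25) / (-62/5) = 1/10 ✓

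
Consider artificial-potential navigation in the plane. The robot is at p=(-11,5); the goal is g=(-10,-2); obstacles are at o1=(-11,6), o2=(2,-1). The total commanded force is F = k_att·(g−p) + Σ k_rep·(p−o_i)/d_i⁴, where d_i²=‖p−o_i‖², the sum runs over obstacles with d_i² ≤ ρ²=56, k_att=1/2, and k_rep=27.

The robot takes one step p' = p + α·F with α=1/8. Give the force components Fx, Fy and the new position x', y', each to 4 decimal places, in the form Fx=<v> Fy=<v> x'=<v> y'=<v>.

Fx=0.5000 Fy=-30.5000 x'=-10.9375 y'=1.1875

F_att = 1/2·(g−p) = 1/2·(1,-7) = (0.5000,-3.5000)
o1: d²=1 ≤ ρ²=56; F_rep = 27·(0,-1)/1² = (0.0000,-27.0000)
o2: d²=205 > ρ²=56 → inactive
F = F_att + ΣF_rep = (0.5000,-30.5000)
p' = p + 1/8·F = (-10.9375,1.1875)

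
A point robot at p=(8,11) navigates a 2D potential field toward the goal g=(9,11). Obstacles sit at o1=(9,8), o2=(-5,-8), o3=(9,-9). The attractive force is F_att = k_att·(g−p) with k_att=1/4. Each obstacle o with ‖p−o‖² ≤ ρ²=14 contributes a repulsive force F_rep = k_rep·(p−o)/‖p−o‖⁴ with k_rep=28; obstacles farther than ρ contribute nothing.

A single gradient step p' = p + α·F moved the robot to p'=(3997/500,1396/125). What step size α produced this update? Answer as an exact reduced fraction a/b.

F_att = 1/4·(g−p) = 1/4·(1,0) = (0.2500,0.0000)
o1: d²=10 ≤ ρ²=14; F_rep = 28·(-1,3)/10² = (-0.2800,0.8400)
o2: d²=530 > ρ²=14 → inactive
o3: d²=401 > ρ²=14 → inactive
F = F_att + ΣF_rep = (-0.0300,0.8400)
Δp = p'−p = (-0.0060,0.1680); α = Δx/Fx = (-3/500) / (-3/100) = 1/5
check: Δy/Fy = (21/125) / (21/25) = 1/5 ✓

α = 1/5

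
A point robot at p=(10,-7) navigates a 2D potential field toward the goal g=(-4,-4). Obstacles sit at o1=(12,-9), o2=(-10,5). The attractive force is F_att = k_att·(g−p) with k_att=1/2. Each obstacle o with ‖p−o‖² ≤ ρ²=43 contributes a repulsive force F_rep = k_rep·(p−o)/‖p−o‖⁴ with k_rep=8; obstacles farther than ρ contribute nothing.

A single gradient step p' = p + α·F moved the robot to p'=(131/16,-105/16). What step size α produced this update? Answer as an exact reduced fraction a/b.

α = 1/4

F_att = 1/2·(g−p) = 1/2·(-14,3) = (-7.0000,1.5000)
o1: d²=8 ≤ ρ²=43; F_rep = 8·(-2,2)/8² = (-0.2500,0.2500)
o2: d²=544 > ρ²=43 → inactive
F = F_att + ΣF_rep = (-7.2500,1.7500)
Δp = p'−p = (-1.8125,0.4375); α = Δx/Fx = (-29/16) / (-29/4) = 1/4
check: Δy/Fy = (7/16) / (7/4) = 1/4 ✓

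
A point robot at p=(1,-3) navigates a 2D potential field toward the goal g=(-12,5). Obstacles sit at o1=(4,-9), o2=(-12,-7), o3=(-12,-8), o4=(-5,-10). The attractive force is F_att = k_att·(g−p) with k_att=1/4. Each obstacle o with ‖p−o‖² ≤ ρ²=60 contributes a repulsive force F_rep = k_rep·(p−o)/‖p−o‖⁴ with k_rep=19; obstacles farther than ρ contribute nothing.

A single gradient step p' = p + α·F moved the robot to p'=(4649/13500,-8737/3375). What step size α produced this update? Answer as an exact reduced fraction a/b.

F_att = 1/4·(g−p) = 1/4·(-13,8) = (-3.2500,2.0000)
o1: d²=45 ≤ ρ²=60; F_rep = 19·(-3,6)/45² = (-0.0281,0.0563)
o2: d²=185 > ρ²=60 → inactive
o3: d²=194 > ρ²=60 → inactive
o4: d²=85 > ρ²=60 → inactive
F = F_att + ΣF_rep = (-3.2781,2.0563)
Δp = p'−p = (-0.6556,0.4113); α = Δx/Fx = (-8851/13500) / (-8851/2700) = 1/5
check: Δy/Fy = (1388/3375) / (1388/675) = 1/5 ✓

α = 1/5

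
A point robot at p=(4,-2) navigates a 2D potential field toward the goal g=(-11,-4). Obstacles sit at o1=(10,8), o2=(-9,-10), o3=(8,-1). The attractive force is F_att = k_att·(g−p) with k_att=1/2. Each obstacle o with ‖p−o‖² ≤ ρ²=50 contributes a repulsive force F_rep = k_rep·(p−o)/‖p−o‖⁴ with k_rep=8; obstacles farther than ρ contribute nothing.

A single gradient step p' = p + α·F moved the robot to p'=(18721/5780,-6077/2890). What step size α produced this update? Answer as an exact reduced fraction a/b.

F_att = 1/2·(g−p) = 1/2·(-15,-2) = (-7.5000,-1.0000)
o1: d²=136 > ρ²=50 → inactive
o2: d²=233 > ρ²=50 → inactive
o3: d²=17 ≤ ρ²=50; F_rep = 8·(-4,-1)/17² = (-0.1107,-0.0277)
F = F_att + ΣF_rep = (-7.6107,-1.0277)
Δp = p'−p = (-0.7611,-0.1028); α = Δx/Fx = (-4399/5780) / (-4399/578) = 1/10
check: Δy/Fy = (-297/2890) / (-297/289) = 1/10 ✓

α = 1/10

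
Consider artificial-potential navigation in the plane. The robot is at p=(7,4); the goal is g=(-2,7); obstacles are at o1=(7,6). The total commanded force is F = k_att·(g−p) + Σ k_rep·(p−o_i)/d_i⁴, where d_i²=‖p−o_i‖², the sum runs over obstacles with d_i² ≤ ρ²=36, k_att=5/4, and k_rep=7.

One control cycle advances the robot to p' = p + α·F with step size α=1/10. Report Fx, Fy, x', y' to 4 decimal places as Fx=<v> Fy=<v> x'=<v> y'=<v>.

F_att = 5/4·(g−p) = 5/4·(-9,3) = (-11.2500,3.7500)
o1: d²=4 ≤ ρ²=36; F_rep = 7·(0,-2)/4² = (0.0000,-0.8750)
F = F_att + ΣF_rep = (-11.2500,2.8750)
p' = p + 1/10·F = (5.8750,4.2875)

Fx=-11.2500 Fy=2.8750 x'=5.8750 y'=4.2875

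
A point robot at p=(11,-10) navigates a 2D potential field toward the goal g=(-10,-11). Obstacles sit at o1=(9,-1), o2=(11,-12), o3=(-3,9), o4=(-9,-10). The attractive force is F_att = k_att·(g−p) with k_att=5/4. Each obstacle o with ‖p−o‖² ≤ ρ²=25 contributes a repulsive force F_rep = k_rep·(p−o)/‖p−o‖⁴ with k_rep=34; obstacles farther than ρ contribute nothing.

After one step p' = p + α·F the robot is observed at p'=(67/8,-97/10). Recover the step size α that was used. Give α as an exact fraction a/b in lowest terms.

α = 1/10

F_att = 5/4·(g−p) = 5/4·(-21,-1) = (-26.2500,-1.2500)
o1: d²=85 > ρ²=25 → inactive
o2: d²=4 ≤ ρ²=25; F_rep = 34·(0,2)/4² = (0.0000,4.2500)
o3: d²=557 > ρ²=25 → inactive
o4: d²=400 > ρ²=25 → inactive
F = F_att + ΣF_rep = (-26.2500,3.0000)
Δp = p'−p = (-2.6250,0.3000); α = Δx/Fx = (-21/8) / (-105/4) = 1/10
check: Δy/Fy = (3/10) / (3) = 1/10 ✓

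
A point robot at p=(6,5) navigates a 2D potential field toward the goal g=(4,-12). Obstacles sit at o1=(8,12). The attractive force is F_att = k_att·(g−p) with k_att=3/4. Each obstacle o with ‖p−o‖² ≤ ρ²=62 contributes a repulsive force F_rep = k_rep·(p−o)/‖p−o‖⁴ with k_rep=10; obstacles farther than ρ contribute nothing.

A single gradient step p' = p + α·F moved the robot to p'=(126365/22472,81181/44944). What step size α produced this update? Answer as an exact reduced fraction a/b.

F_att = 3/4·(g−p) = 3/4·(-2,-17) = (-1.5000,-12.7500)
o1: d²=53 ≤ ρ²=62; F_rep = 10·(-2,-7)/53² = (-0.0071,-0.0249)
F = F_att + ΣF_rep = (-1.5071,-12.7749)
Δp = p'−p = (-0.3768,-3.1937); α = Δx/Fx = (-8467/22472) / (-8467/5618) = 1/4
check: Δy/Fy = (-143539/44944) / (-143539/11236) = 1/4 ✓

α = 1/4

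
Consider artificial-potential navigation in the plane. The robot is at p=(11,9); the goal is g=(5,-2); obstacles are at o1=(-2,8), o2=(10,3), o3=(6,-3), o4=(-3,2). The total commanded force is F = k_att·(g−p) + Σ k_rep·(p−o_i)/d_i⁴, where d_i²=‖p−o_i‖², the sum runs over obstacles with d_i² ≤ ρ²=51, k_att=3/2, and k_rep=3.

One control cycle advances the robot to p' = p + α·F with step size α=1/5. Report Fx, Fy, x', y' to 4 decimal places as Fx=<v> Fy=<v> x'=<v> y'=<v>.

F_att = 3/2·(g−p) = 3/2·(-6,-11) = (-9.0000,-16.5000)
o1: d²=170 > ρ²=51 → inactive
o2: d²=37 ≤ ρ²=51; F_rep = 3·(1,6)/37² = (0.0022,0.0131)
o3: d²=169 > ρ²=51 → inactive
o4: d²=245 > ρ²=51 → inactive
F = F_att + ΣF_rep = (-8.9978,-16.4869)
p' = p + 1/5·F = (9.2004,5.7026)

Fx=-8.9978 Fy=-16.4869 x'=9.2004 y'=5.7026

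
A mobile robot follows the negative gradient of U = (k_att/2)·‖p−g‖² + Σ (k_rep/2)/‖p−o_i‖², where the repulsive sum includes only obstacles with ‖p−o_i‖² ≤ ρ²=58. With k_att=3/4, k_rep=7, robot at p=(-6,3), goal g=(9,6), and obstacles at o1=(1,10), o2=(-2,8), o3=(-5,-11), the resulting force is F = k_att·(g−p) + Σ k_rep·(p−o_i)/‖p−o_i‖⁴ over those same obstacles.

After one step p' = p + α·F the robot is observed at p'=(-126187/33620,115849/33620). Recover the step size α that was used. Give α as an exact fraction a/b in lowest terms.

F_att = 3/4·(g−p) = 3/4·(15,3) = (11.2500,2.2500)
o1: d²=98 > ρ²=58 → inactive
o2: d²=41 ≤ ρ²=58; F_rep = 7·(-4,-5)/41² = (-0.0167,-0.0208)
o3: d²=197 > ρ²=58 → inactive
F = F_att + ΣF_rep = (11.2333,2.2292)
Δp = p'−p = (2.2467,0.4458); α = Δx/Fx = (75533/33620) / (75533/6724) = 1/5
check: Δy/Fy = (14989/33620) / (14989/6724) = 1/5 ✓

α = 1/5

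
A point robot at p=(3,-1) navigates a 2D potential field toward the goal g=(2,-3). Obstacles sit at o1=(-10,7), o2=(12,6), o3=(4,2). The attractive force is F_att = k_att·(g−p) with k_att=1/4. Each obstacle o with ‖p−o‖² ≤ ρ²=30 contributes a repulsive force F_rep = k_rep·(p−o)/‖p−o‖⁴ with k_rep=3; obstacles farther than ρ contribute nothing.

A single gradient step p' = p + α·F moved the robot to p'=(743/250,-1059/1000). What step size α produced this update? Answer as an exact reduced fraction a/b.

α = 1/10

F_att = 1/4·(g−p) = 1/4·(-1,-2) = (-0.2500,-0.5000)
o1: d²=233 > ρ²=30 → inactive
o2: d²=130 > ρ²=30 → inactive
o3: d²=10 ≤ ρ²=30; F_rep = 3·(-1,-3)/10² = (-0.0300,-0.0900)
F = F_att + ΣF_rep = (-0.2800,-0.5900)
Δp = p'−p = (-0.0280,-0.0590); α = Δx/Fx = (-7/250) / (-7/25) = 1/10
check: Δy/Fy = (-59/1000) / (-59/100) = 1/10 ✓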